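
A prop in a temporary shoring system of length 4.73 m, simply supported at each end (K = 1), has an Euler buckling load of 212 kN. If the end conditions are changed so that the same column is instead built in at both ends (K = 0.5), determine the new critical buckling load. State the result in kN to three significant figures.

P_cr ∝ 1/K², so P_cr,new = P_cr,old × (K_old/K_new)² = 212 × (1/0.5)²
= 212 × 4.000 = 848 kN

P_cr ≈ 848 kN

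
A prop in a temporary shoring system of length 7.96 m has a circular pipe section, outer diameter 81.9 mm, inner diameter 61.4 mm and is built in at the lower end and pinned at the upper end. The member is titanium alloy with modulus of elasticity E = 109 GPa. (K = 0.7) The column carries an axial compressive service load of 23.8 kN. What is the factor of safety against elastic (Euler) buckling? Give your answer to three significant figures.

n ≈ 2.20

d_o = 81.9 mm, d_i = 61.4 mm
I = π(d_o⁴ − d_i⁴)/64 = π(81.9⁴ − 61.40⁴)/64 = 1.511×10^6 mm⁴
I = 1.511×10^6 mm⁴ = 1.511×10^-6 m⁴
Effective length L_e = K·L = 0.7 × 7.96 = 5.572 m
P_cr = π²EI / L_e² = π² × 109×10⁹ × 1.511×10^-6 / 5.572² = 5.235×10^4 N
Factor of safety n = P_cr / P = 52.352 / 23.8 = 2.20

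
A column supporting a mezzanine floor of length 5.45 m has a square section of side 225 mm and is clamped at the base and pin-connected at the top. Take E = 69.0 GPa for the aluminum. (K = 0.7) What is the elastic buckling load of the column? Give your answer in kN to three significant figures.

P_cr ≈ 9990 kN

I = a⁴/12 = 225⁴/12 = 2.136×10^8 mm⁴
I = 2.136×10^8 mm⁴ = 2.136×10^-4 m⁴
Effective length L_e = K·L = 0.7 × 5.45 = 3.815 m
P_cr = π²EI / L_e² = π² × 69.0×10⁹ × 2.136×10^-4 / 3.815² = 9.993×10^6 N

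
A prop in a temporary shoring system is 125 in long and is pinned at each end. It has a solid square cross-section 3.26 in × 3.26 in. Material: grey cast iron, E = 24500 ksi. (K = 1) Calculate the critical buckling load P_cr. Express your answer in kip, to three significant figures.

I = a⁴/12 = 3.26⁴/12 = 9.412 in⁴
Effective length L_e = K·L = 1 × 125 = 125.0 in
P_cr = π²EI / L_e² = π² × 24500×10³ × 9.412 / 125.0² = 1.457×10^5 lb

P_cr ≈ 146 kip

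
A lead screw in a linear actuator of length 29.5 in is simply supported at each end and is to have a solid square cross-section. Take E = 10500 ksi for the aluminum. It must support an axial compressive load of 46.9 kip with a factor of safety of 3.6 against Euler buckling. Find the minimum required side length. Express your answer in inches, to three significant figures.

a ≈ 2.03 in

Required P_cr = n·P = 3.6 × 46.9 = 168.8 kip
L_e = K·L = 1 × 29.5 = 29.50 in
Required I = P_cr·L_e²/(π²E) = 1.688×10^5 × 29.50² / (π² × 1.05×10^7) = 1.418 in⁴
Solid square: I = a⁴/12  ⇒  a = (12I)^(1/4) = (12×1.418)^(1/4) = 2.03 in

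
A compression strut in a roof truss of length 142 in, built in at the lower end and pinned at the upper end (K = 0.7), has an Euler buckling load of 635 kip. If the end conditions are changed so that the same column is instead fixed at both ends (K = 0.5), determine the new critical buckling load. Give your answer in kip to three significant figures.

P_cr ∝ 1/K², so P_cr,new = P_cr,old × (K_old/K_new)² = 635 × (0.7/0.5)²
= 635 × 1.960 = 1240 kip

P_cr ≈ 1240 kip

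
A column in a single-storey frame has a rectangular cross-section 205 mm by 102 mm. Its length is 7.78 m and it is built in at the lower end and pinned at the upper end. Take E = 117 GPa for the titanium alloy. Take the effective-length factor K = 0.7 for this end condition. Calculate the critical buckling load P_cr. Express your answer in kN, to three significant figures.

P_cr ≈ 706 kN

Buckling occurs about the weak axis: I_min = h·b³/12 with b = 102 mm (the shorter side).
I_min = 205×102³/12 = 1.813×10^7 mm⁴
I = 1.813×10^7 mm⁴ = 1.813×10^-5 m⁴
Effective length L_e = K·L = 0.7 × 7.78 = 5.446 m
P_cr = π²EI / L_e² = π² × 117×10⁹ × 1.813×10^-5 / 5.446² = 7.058×10^5 N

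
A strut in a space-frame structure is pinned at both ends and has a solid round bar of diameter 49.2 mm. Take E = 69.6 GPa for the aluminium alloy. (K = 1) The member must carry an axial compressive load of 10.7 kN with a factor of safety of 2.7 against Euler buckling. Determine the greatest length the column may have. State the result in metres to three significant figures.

L_max ≈ 2.62 m

I = πd⁴/64 = π×49.2⁴/64 = 2.876×10^5 mm⁴
I = 2.876×10^-7 m⁴
Required critical load P_cr = n·P = 2.7 × 10.7 = 28.89 kN = 2.889×10^4 N
From P_cr = π²EI/(K·L)²:  L = (1/K)·√(π²EI/P_cr) = (1/1)·√(π²×6.96×10^10×2.876×10^-7/2.889×10^4)
L = 2.62 m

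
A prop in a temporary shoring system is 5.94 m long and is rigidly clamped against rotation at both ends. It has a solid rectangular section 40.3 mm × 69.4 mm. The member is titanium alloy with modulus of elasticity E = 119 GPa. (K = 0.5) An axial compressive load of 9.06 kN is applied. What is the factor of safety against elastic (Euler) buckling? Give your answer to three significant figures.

Buckling occurs about the weak axis: I_min = h·b³/12 with b = 40.3 mm (the shorter side).
I_min = 69.4×40.3³/12 = 3.785×10^5 mm⁴
I = 3.785×10^5 mm⁴ = 3.785×10^-7 m⁴
Effective length L_e = K·L = 0.5 × 5.94 = 2.970 m
P_cr = π²EI / L_e² = π² × 119×10⁹ × 3.785×10^-7 / 2.970² = 5.040×10^4 N
Factor of safety n = P_cr / P = 50.400 / 9.06 = 5.56

n ≈ 5.56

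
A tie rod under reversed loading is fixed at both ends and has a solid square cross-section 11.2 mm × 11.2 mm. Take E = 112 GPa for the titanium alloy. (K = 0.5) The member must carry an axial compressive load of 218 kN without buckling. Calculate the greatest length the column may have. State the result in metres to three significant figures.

I = a⁴/12 = 11.2⁴/12 = 1.311×10^3 mm⁴
I = 1.311×10^-9 m⁴
At the buckling limit P_cr = P = 2.180×10^5 N
From P_cr = π²EI/(K·L)²:  L = (1/K)·√(π²EI/P_cr) = (1/0.5)·√(π²×1.12×10^11×1.311×10^-9/2.180×10^5)
L = 0.163 m

L_max ≈ 0.163 m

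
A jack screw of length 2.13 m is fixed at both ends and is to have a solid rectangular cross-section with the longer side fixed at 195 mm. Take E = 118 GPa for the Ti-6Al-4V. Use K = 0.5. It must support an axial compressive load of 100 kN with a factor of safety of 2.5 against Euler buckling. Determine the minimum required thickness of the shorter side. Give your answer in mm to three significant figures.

b ≈ 24.7 mm

Required P_cr = n·P = 2.5 × 100 = 250.0 kN
L_e = K·L = 0.5 × 2.13 = 1.065 m
Required I = P_cr·L_e²/(π²E) = 2.500×10^5 × 1.065² / (π² × 1.18×10^11) = 2.435×10^-7 m⁴
I_req = 2.435×10^5 mm⁴
Rectangle, weak axis: I_min = h·b³/12 with h = 195 mm fixed  ⇒  b = (12I/h)^(1/3) = 24.7 mm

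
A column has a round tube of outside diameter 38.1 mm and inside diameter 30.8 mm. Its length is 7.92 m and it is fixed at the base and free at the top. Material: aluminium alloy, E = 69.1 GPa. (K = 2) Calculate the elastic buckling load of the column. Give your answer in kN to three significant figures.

P_cr ≈ 0.161 kN

d_o = 38.1 mm, d_i = 30.8 mm
I = π(d_o⁴ − d_i⁴)/64 = π(38.1⁴ − 30.80⁴)/64 = 5.926×10^4 mm⁴
I = 5.926×10^4 mm⁴ = 5.926×10^-8 m⁴
Effective length L_e = K·L = 2 × 7.92 = 15.84 m
P_cr = π²EI / L_e² = π² × 69.1×10⁹ × 5.926×10^-8 / 15.84² = 161.1 N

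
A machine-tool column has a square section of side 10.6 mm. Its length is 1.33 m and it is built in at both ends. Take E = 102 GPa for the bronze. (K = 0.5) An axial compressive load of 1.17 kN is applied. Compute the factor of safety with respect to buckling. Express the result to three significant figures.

n ≈ 2.05

I = a⁴/12 = 10.6⁴/12 = 1.052×10^3 mm⁴
I = 1.052×10^3 mm⁴ = 1.052×10^-9 m⁴
Effective length L_e = K·L = 0.5 × 1.33 = 0.6650 m
P_cr = π²EI / L_e² = π² × 102×10⁹ × 1.052×10^-9 / 0.6650² = 2.395×10^3 N
Factor of safety n = P_cr / P = 2.3950 / 1.17 = 2.05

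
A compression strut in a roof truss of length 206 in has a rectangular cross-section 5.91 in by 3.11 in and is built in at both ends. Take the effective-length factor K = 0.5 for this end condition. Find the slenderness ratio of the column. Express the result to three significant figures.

Buckling occurs about the weak axis: I_min = h·b³/12 with b = 3.11 in (the shorter side).
I_min = 5.91×3.11³/12 = 14.81 in⁴
A = 18.38 in²;  r_min = √(I/A) = √(14.81/18.38) = 0.8978 in
L_e = K·L = 0.5 × 206 = 103.0 in
λ = L_e / r_min = 103.00 / 0.8978 = 115

λ ≈ 115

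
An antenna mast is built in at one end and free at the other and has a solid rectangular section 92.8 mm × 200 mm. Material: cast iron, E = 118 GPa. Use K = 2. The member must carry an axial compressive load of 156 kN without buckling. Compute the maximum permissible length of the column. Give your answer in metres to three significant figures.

L_max ≈ 4.99 m

Buckling occurs about the weak axis: I_min = h·b³/12 with b = 92.8 mm (the shorter side).
I_min = 200×92.8³/12 = 1.332×10^7 mm⁴
I = 1.332×10^-5 m⁴
At the buckling limit P_cr = P = 1.560×10^5 N
From P_cr = π²EI/(K·L)²:  L = (1/K)·√(π²EI/P_cr) = (1/2)·√(π²×1.18×10^11×1.332×10^-5/1.560×10^5)
L = 4.99 m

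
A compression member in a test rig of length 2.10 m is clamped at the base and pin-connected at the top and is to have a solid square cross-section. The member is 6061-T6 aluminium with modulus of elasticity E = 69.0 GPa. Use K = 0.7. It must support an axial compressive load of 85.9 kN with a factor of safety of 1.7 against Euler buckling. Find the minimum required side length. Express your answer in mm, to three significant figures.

Required P_cr = n·P = 1.7 × 85.9 = 146.0 kN
L_e = K·L = 0.7 × 2.10 = 1.470 m
Required I = P_cr·L_e²/(π²E) = 1.460×10^5 × 1.470² / (π² × 6.90×10^10) = 4.634×10^-7 m⁴
I_req = 4.634×10^5 mm⁴
Solid square: I = a⁴/12  ⇒  a = (12I)^(1/4) = (12×4.634×10^5)^(1/4) = 48.6 mm

a ≈ 48.6 mm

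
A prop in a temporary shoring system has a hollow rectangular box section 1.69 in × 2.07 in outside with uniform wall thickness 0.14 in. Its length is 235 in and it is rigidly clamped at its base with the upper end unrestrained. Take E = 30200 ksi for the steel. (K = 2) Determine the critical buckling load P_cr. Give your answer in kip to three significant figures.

Inner dimensions: h_i = 2.07 − 2×0.14 = 1.790 in, b_i = 1.69 − 2×0.14 = 1.410 in
Weak-axis I_min = (h_o·b_o³ − h_i·b_i³)/12 with b_o = 1.69, b_i = 1.410 in (shorter outer/inner sides).
I_min = (2.07×1.69³ − 1.790×1.410³)/12 = 0.4145 in⁴
Effective length L_e = K·L = 2 × 235 = 470.0 in
P_cr = π²EI / L_e² = π² × 30200×10³ × 0.4145 / 470.0² = 559.3 lb

P_cr ≈ 0.559 kip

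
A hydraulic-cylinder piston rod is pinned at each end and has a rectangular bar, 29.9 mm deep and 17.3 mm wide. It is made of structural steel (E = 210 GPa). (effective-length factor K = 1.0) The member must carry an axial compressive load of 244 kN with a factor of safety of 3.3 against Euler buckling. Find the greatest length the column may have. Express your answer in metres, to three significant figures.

Buckling occurs about the weak axis: I_min = h·b³/12 with b = 17.3 mm (the shorter side).
I_min = 29.9×17.3³/12 = 1.290×10^4 mm⁴
I = 1.290×10^-8 m⁴
Required critical load P_cr = n·P = 3.3 × 244 = 805.2 kN = 8.052×10^5 N
From P_cr = π²EI/(K·L)²:  L = (1/K)·√(π²EI/P_cr) = (1/1)·√(π²×2.10×10^11×1.290×10^-8/8.052×10^5)
L = 0.182 m

L_max ≈ 0.182 m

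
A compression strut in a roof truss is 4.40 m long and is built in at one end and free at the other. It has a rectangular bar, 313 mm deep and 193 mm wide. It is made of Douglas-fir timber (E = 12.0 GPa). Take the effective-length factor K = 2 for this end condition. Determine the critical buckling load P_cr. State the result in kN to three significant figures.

Buckling occurs about the weak axis: I_min = h·b³/12 with b = 193 mm (the shorter side).
I_min = 313×193³/12 = 1.875×10^8 mm⁴
I = 1.875×10^8 mm⁴ = 1.875×10^-4 m⁴
Effective length L_e = K·L = 2 × 4.40 = 8.800 m
P_cr = π²EI / L_e² = π² × 12.0×10⁹ × 1.875×10^-4 / 8.800² = 2.868×10^5 N

P_cr ≈ 287 kN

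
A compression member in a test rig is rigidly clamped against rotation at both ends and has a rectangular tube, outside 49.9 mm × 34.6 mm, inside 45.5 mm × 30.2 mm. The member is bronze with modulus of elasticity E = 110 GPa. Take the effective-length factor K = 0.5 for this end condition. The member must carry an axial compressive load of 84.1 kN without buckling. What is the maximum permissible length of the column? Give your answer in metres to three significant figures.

L_max ≈ 1.87 m

Weak-axis I_min = (h_o·b_o³ − h_i·b_i³)/12 with b_o = 34.6, b_i = 30.20 mm (shorter outer/inner sides).
I_min = (49.9×34.6³ − 45.50×30.20³)/12 = 6.781×10^4 mm⁴
I = 6.781×10^-8 m⁴
At the buckling limit P_cr = P = 8.410×10^4 N
From P_cr = π²EI/(K·L)²:  L = (1/K)·√(π²EI/P_cr) = (1/0.5)·√(π²×1.10×10^11×6.781×10^-8/8.410×10^4)
L = 1.87 m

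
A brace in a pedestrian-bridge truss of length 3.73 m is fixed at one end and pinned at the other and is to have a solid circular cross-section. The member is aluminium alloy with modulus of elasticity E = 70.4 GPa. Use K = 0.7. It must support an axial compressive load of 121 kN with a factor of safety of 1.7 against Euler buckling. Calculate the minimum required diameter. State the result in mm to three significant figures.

Required P_cr = n·P = 1.7 × 121 = 205.7 kN
L_e = K·L = 0.7 × 3.73 = 2.611 m
Required I = P_cr·L_e²/(π²E) = 2.057×10^5 × 2.611² / (π² × 7.04×10^10) = 2.018×10^-6 m⁴
I_req = 2.018×10^6 mm⁴
Solid circle: I = πd⁴/64  ⇒  d = (64I/π)^(1/4) = (64×2.018×10^6/π)^(1/4) = 80.1 mm

d ≈ 80.1 mm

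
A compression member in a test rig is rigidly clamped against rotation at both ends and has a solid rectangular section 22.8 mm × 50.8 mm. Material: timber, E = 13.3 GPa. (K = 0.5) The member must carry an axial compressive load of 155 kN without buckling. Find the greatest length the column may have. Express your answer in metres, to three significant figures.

L_max ≈ 0.412 m

Buckling occurs about the weak axis: I_min = h·b³/12 with b = 22.8 mm (the shorter side).
I_min = 50.8×22.8³/12 = 5.017×10^4 mm⁴
I = 5.017×10^-8 m⁴
At the buckling limit P_cr = P = 1.550×10^5 N
From P_cr = π²EI/(K·L)²:  L = (1/K)·√(π²EI/P_cr) = (1/0.5)·√(π²×1.33×10^10×5.017×10^-8/1.550×10^5)
L = 0.412 m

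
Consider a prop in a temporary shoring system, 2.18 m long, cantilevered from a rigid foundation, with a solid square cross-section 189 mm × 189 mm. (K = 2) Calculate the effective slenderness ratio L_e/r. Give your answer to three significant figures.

λ ≈ 79.9

For a square r = a/√12 = 189/√12 = 54.56 mm
L_e = K·L = 2 × 2.18 m = 4.360 m = 4360.0 mm
λ = L_e / r_min = 4360.0 / 54.56 = 79.9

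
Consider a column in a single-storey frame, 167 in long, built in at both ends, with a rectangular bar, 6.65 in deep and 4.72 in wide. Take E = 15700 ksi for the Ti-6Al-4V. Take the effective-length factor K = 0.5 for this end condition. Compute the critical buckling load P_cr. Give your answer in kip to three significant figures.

Buckling occurs about the weak axis: I_min = h·b³/12 with b = 4.72 in (the shorter side).
I_min = 6.65×4.72³/12 = 58.27 in⁴
Effective length L_e = K·L = 0.5 × 167 = 83.50 in
P_cr = π²EI / L_e² = π² × 15700×10³ × 58.27 / 83.50² = 1.295×10^6 lb

P_cr ≈ 1300 kip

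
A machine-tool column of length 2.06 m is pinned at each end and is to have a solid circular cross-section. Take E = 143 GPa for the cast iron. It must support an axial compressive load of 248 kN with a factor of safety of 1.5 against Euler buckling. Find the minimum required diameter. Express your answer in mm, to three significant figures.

Required P_cr = n·P = 1.5 × 248 = 372.0 kN
L_e = K·L = 1 × 2.06 = 2.060 m
Required I = P_cr·L_e²/(π²E) = 3.720×10^5 × 2.060² / (π² × 1.43×10^11) = 1.119×10^-6 m⁴
I_req = 1.119×10^6 mm⁴
Solid circle: I = πd⁴/64  ⇒  d = (64I/π)^(1/4) = (64×1.119×10^6/π)^(1/4) = 69.1 mm

d ≈ 69.1 mm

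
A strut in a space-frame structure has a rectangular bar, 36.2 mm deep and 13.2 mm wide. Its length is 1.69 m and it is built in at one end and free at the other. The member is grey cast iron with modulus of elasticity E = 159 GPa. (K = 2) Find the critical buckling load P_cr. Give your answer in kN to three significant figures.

Buckling occurs about the weak axis: I_min = h·b³/12 with b = 13.2 mm (the shorter side).
I_min = 36.2×13.2³/12 = 6.938×10^3 mm⁴
I = 6.938×10^3 mm⁴ = 6.938×10^-9 m⁴
Effective length L_e = K·L = 2 × 1.69 = 3.380 m
P_cr = π²EI / L_e² = π² × 159×10⁹ × 6.938×10^-9 / 3.380² = 953.0 N

P_cr ≈ 0.953 kN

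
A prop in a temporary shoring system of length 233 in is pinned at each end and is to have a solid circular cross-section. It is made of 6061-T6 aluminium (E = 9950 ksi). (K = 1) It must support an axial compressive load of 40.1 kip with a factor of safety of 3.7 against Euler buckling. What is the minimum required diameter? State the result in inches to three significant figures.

Required P_cr = n·P = 3.7 × 40.1 = 148.4 kip
L_e = K·L = 1 × 233 = 233.0 in
Required I = P_cr·L_e²/(π²E) = 1.484×10^5 × 233.0² / (π² × 9.95×10^6) = 82.02 in⁴
Solid circle: I = πd⁴/64  ⇒  d = (64I/π)^(1/4) = (64×82.02/π)^(1/4) = 6.39 in

d ≈ 6.39 in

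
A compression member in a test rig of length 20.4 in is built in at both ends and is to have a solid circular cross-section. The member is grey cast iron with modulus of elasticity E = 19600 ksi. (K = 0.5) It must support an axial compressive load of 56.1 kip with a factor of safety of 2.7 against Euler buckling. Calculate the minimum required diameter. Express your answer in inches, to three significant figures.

d ≈ 1.14 in

Required P_cr = n·P = 2.7 × 56.1 = 151.5 kip
L_e = K·L = 0.5 × 20.4 = 10.20 in
Required I = P_cr·L_e²/(π²E) = 1.515×10^5 × 10.20² / (π² × 1.96×10^7) = 8.147×10^-2 in⁴
Solid circle: I = πd⁴/64  ⇒  d = (64I/π)^(1/4) = (64×8.147×10^-2/π)^(1/4) = 1.14 in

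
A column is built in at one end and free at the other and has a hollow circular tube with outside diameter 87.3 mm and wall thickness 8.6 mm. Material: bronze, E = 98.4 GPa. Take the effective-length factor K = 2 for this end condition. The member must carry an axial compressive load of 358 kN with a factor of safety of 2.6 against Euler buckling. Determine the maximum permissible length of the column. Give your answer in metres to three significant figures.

L_max ≈ 0.659 m

Inner diameter d_i = 87.3 − 2×8.6 = 70.10 mm
I = π(d_o⁴ − d_i⁴)/64 = π(87.3⁴ − 70.10⁴)/64 = 1.666×10^6 mm⁴
I = 1.666×10^-6 m⁴
Required critical load P_cr = n·P = 2.6 × 358 = 930.8 kN = 9.308×10^5 N
From P_cr = π²EI/(K·L)²:  L = (1/K)·√(π²EI/P_cr) = (1/2)·√(π²×9.84×10^10×1.666×10^-6/9.308×10^5)
L = 0.659 m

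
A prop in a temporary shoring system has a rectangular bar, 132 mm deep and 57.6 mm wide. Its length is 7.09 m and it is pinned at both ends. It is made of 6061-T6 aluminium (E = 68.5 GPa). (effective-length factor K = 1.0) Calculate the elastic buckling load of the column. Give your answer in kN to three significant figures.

P_cr ≈ 28.3 kN

Buckling occurs about the weak axis: I_min = h·b³/12 with b = 57.6 mm (the shorter side).
I_min = 132×57.6³/12 = 2.102×10^6 mm⁴
I = 2.102×10^6 mm⁴ = 2.102×10^-6 m⁴
Effective length L_e = K·L = 1 × 7.09 = 7.090 m
P_cr = π²EI / L_e² = π² × 68.5×10⁹ × 2.102×10^-6 / 7.090² = 2.827×10^4 N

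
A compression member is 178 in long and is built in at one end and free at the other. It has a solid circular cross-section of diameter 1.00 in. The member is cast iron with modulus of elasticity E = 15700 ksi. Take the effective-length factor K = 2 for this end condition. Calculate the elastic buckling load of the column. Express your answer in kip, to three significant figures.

I = πd⁴/64 = π×1.00⁴/64 = 4.909×10^-2 in⁴
Effective length L_e = K·L = 2 × 178 = 356.0 in
P_cr = π²EI / L_e² = π² × 15700×10³ × 4.909×10^-2 / 356.0² = 60.02 lb

P_cr ≈ 0.0600 kip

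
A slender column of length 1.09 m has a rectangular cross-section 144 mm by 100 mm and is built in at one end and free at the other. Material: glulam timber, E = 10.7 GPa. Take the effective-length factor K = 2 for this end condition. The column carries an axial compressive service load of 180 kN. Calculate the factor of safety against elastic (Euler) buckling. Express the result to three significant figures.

n ≈ 1.48

Buckling occurs about the weak axis: I_min = h·b³/12 with b = 100 mm (the shorter side).
I_min = 144×100³/12 = 1.200×10^7 mm⁴
I = 1.200×10^7 mm⁴ = 1.200×10^-5 m⁴
Effective length L_e = K·L = 2 × 1.09 = 2.180 m
P_cr = π²EI / L_e² = π² × 10.7×10⁹ × 1.200×10^-5 / 2.180² = 2.667×10^5 N
Factor of safety n = P_cr / P = 266.66 / 180 = 1.48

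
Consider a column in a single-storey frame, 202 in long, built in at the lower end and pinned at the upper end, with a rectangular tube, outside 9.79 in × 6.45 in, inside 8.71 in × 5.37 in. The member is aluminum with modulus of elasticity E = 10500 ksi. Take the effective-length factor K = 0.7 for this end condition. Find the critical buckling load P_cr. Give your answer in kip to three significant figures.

Weak-axis I_min = (h_o·b_o³ − h_i·b_i³)/12 with b_o = 6.45, b_i = 5.370 in (shorter outer/inner sides).
I_min = (9.79×6.45³ − 8.710×5.370³)/12 = 106.5 in⁴
Effective length L_e = K·L = 0.7 × 202 = 141.4 in
P_cr = π²EI / L_e² = π² × 10500×10³ × 106.5 / 141.4² = 5.521×10^5 lb

P_cr ≈ 552 kip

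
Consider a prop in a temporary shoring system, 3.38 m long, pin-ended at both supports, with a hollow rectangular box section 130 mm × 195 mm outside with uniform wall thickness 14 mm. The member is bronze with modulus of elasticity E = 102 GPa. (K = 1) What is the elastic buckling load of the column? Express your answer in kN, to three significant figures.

Inner dimensions: h_i = 195 − 2×14 = 167.0 mm, b_i = 130 − 2×14 = 102.0 mm
Weak-axis I_min = (h_o·b_o³ − h_i·b_i³)/12 with b_o = 130, b_i = 102.0 mm (shorter outer/inner sides).
I_min = (195×130³ − 167.0×102.0³)/12 = 2.093×10^7 mm⁴
I = 2.093×10^7 mm⁴ = 2.093×10^-5 m⁴
Effective length L_e = K·L = 1 × 3.38 = 3.380 m
P_cr = π²EI / L_e² = π² × 102×10⁹ × 2.093×10^-5 / 3.380² = 1.845×10^6 N

P_cr ≈ 1840 kN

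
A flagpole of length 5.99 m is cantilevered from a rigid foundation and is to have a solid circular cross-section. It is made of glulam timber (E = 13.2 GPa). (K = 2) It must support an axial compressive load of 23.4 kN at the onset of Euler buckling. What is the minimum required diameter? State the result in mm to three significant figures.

d ≈ 151 mm

L_e = K·L = 2 × 5.99 = 11.98 m
Required I = P_cr·L_e²/(π²E) = 2.340×10^4 × 11.98² / (π² × 1.32×10^10) = 2.578×10^-5 m⁴
I_req = 2.578×10^7 mm⁴
Solid circle: I = πd⁴/64  ⇒  d = (64I/π)^(1/4) = (64×2.578×10^7/π)^(1/4) = 151 mm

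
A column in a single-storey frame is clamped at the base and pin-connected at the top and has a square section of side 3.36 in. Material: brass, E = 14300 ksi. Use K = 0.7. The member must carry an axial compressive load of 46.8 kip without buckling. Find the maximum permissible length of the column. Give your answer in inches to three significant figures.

I = a⁴/12 = 3.36⁴/12 = 10.62 in⁴
At the buckling limit P_cr = P = 4.680×10^4 lb
From P_cr = π²EI/(K·L)²:  L = (1/K)·√(π²EI/P_cr) = (1/0.7)·√(π²×1.43×10^7×10.62/4.680×10^4)
L = 256 in

L_max ≈ 256 in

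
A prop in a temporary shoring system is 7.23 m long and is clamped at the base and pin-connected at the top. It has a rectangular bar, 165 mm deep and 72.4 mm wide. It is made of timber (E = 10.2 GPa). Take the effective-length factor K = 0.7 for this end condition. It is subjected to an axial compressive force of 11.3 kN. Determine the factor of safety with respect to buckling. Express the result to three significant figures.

n ≈ 1.81

Buckling occurs about the weak axis: I_min = h·b³/12 with b = 72.4 mm (the shorter side).
I_min = 165×72.4³/12 = 5.218×10^6 mm⁴
I = 5.218×10^6 mm⁴ = 5.218×10^-6 m⁴
Effective length L_e = K·L = 0.7 × 7.23 = 5.061 m
P_cr = π²EI / L_e² = π² × 10.2×10⁹ × 5.218×10^-6 / 5.061² = 2.051×10^4 N
Factor of safety n = P_cr / P = 20.509 / 11.3 = 1.81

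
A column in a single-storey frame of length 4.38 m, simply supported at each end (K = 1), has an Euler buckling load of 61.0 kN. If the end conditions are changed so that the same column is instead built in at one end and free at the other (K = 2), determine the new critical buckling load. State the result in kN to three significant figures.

P_cr ∝ 1/K², so P_cr,new = P_cr,old × (K_old/K_new)² = 61.0 × (1/2)²
= 61.0 × 0.2500 = 15.2 kN

P_cr ≈ 15.2 kN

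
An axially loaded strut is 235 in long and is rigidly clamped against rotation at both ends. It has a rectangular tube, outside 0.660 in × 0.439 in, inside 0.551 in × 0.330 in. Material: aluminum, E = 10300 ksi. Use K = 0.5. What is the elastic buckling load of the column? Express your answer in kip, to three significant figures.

P_cr ≈ 0.0221 kip

Weak-axis I_min = (h_o·b_o³ − h_i·b_i³)/12 with b_o = 0.439, b_i = 0.3300 in (shorter outer/inner sides).
I_min = (0.660×0.439³ − 0.5510×0.3300³)/12 = 3.003×10^-3 in⁴
Effective length L_e = K·L = 0.5 × 235 = 117.5 in
P_cr = π²EI / L_e² = π² × 10300×10³ × 3.003×10^-3 / 117.5² = 22.11 lb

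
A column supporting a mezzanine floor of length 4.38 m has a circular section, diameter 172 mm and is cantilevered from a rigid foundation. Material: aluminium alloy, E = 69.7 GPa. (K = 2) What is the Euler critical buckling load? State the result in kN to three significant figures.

P_cr ≈ 385 kN

I = πd⁴/64 = π×172⁴/64 = 4.296×10^7 mm⁴
I = 4.296×10^7 mm⁴ = 4.296×10^-5 m⁴
Effective length L_e = K·L = 2 × 4.38 = 8.760 m
P_cr = π²EI / L_e² = π² × 69.7×10⁹ × 4.296×10^-5 / 8.760² = 3.851×10^5 N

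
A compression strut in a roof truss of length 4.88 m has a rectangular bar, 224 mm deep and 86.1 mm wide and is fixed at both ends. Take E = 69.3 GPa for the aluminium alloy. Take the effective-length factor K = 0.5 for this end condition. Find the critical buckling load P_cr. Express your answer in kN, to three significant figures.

Buckling occurs about the weak axis: I_min = h·b³/12 with b = 86.1 mm (the shorter side).
I_min = 224×86.1³/12 = 1.191×10^7 mm⁴
I = 1.191×10^7 mm⁴ = 1.191×10^-5 m⁴
Effective length L_e = K·L = 0.5 × 4.88 = 2.440 m
P_cr = π²EI / L_e² = π² × 69.3×10⁹ × 1.191×10^-5 / 2.440² = 1.369×10^6 N

P_cr ≈ 1370 kN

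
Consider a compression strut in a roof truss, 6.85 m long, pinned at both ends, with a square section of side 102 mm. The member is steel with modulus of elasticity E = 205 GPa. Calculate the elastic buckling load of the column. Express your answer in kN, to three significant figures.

P_cr ≈ 389 kN

I = a⁴/12 = 102⁴/12 = 9.020×10^6 mm⁴
I = 9.020×10^6 mm⁴ = 9.020×10^-6 m⁴
Effective length L_e = K·L = 1 × 6.85 = 6.850 m
P_cr = π²EI / L_e² = π² × 205×10⁹ × 9.020×10^-6 / 6.850² = 3.889×10^5 N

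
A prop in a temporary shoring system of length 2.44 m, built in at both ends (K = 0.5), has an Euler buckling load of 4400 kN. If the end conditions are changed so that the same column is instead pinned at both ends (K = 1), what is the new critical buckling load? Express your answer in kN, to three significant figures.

P_cr ≈ 1100 kN

P_cr ∝ 1/K², so P_cr,new = P_cr,old × (K_old/K_new)² = 4400 × (0.5/1)²
= 4400 × 0.2500 = 1100 kN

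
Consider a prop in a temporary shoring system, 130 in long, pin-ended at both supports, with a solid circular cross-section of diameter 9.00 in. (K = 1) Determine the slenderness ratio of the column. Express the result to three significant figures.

For a solid circle r = d/4 = 9.00/4 = 2.250 in
L_e = K·L = 1 × 130 = 130.0 in
λ = L_e / r_min = 130.00 / 2.250 = 57.8

λ ≈ 57.8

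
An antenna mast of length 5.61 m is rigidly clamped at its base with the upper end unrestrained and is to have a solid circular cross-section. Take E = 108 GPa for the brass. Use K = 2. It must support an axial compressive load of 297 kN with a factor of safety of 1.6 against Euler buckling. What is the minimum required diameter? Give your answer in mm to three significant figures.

Required P_cr = n·P = 1.6 × 297 = 475.2 kN
L_e = K·L = 2 × 5.61 = 11.22 m
Required I = P_cr·L_e²/(π²E) = 4.752×10^5 × 11.22² / (π² × 1.08×10^11) = 5.612×10^-5 m⁴
I_req = 5.612×10^7 mm⁴
Solid circle: I = πd⁴/64  ⇒  d = (64I/π)^(1/4) = (64×5.612×10^7/π)^(1/4) = 184 mm

d ≈ 184 mm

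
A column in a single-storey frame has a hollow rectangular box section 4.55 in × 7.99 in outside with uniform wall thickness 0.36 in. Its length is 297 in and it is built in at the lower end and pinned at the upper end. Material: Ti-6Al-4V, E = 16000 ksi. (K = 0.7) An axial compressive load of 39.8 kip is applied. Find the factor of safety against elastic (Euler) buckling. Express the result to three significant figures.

n ≈ 2.63

Inner dimensions: h_i = 7.99 − 2×0.36 = 7.270 in, b_i = 4.55 − 2×0.36 = 3.830 in
Weak-axis I_min = (h_o·b_o³ − h_i·b_i³)/12 with b_o = 4.55, b_i = 3.830 in (shorter outer/inner sides).
I_min = (7.99×4.55³ − 7.270×3.830³)/12 = 28.68 in⁴
Effective length L_e = K·L = 0.7 × 297 = 207.9 in
P_cr = π²EI / L_e² = π² × 16000×10³ × 28.68 / 207.9² = 1.048×10^5 lb
Factor of safety n = P_cr / P = 104.79 / 39.8 = 2.63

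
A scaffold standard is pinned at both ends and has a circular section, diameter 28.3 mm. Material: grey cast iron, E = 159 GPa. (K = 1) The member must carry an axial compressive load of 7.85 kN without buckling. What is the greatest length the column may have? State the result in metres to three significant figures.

I = πd⁴/64 = π×28.3⁴/64 = 3.149×10^4 mm⁴
I = 3.149×10^-8 m⁴
At the buckling limit P_cr = P = 7.850×10^3 N
From P_cr = π²EI/(K·L)²:  L = (1/K)·√(π²EI/P_cr) = (1/1)·√(π²×1.59×10^11×3.149×10^-8/7.850×10^3)
L = 2.51 m

L_max ≈ 2.51 m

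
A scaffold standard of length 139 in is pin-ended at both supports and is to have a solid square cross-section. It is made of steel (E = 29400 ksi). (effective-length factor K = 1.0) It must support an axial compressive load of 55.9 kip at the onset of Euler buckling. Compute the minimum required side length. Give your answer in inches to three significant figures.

L_e = K·L = 1 × 139 = 139.0 in
Required I = P_cr·L_e²/(π²E) = 5.590×10^4 × 139.0² / (π² × 2.94×10^7) = 3.722 in⁴
Solid square: I = a⁴/12  ⇒  a = (12I)^(1/4) = (12×3.722)^(1/4) = 2.59 in

a ≈ 2.59 in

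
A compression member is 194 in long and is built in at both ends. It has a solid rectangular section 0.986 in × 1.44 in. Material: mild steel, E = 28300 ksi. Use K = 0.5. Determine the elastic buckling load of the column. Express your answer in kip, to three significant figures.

Buckling occurs about the weak axis: I_min = h·b³/12 with b = 0.986 in (the shorter side).
I_min = 1.44×0.986³/12 = 0.1150 in⁴
Effective length L_e = K·L = 0.5 × 194 = 97.00 in
P_cr = π²EI / L_e² = π² × 28300×10³ × 0.1150 / 97.00² = 3.415×10^3 lb

P_cr ≈ 3.41 kip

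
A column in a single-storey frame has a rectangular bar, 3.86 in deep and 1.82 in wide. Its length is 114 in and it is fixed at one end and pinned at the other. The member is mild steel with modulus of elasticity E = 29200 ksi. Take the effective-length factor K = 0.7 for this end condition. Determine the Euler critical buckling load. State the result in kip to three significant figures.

P_cr ≈ 87.8 kip

Buckling occurs about the weak axis: I_min = h·b³/12 with b = 1.82 in (the shorter side).
I_min = 3.86×1.82³/12 = 1.939 in⁴
Effective length L_e = K·L = 0.7 × 114 = 79.80 in
P_cr = π²EI / L_e² = π² × 29200×10³ × 1.939 / 79.80² = 8.776×10^4 lb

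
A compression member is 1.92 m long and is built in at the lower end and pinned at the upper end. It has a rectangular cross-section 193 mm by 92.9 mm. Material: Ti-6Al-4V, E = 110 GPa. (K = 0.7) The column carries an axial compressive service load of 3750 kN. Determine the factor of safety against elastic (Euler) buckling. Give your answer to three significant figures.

Buckling occurs about the weak axis: I_min = h·b³/12 with b = 92.9 mm (the shorter side).
I_min = 193×92.9³/12 = 1.290×10^7 mm⁴
I = 1.290×10^7 mm⁴ = 1.290×10^-5 m⁴
Effective length L_e = K·L = 0.7 × 1.92 = 1.344 m
P_cr = π²EI / L_e² = π² × 110×10⁹ × 1.290×10^-5 / 1.344² = 7.750×10^6 N
Factor of safety n = P_cr / P = 7750.3 / 3750 = 2.07

n ≈ 2.07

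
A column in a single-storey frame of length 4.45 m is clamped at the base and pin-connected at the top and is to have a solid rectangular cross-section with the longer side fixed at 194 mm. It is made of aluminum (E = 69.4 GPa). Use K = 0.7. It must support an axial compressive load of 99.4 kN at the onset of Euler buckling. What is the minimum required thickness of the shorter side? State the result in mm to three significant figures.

L_e = K·L = 0.7 × 4.45 = 3.115 m
Required I = P_cr·L_e²/(π²E) = 9.940×10^4 × 3.115² / (π² × 6.94×10^10) = 1.408×10^-6 m⁴
I_req = 1.408×10^6 mm⁴
Rectangle, weak axis: I_min = h·b³/12 with h = 194 mm fixed  ⇒  b = (12I/h)^(1/3) = 44.3 mm

b ≈ 44.3 mm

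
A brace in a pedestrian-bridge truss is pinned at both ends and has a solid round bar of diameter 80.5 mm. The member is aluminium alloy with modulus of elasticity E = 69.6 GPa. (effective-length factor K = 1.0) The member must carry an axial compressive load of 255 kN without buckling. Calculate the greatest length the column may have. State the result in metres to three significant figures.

L_max ≈ 2.36 m

I = πd⁴/64 = π×80.5⁴/64 = 2.061×10^6 mm⁴
I = 2.061×10^-6 m⁴
At the buckling limit P_cr = P = 2.550×10^5 N
From P_cr = π²EI/(K·L)²:  L = (1/K)·√(π²EI/P_cr) = (1/1)·√(π²×6.96×10^10×2.061×10^-6/2.550×10^5)
L = 2.36 m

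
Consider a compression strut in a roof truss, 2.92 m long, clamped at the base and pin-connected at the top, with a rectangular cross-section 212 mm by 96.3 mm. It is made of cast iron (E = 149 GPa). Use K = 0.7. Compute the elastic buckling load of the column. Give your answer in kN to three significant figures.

P_cr ≈ 5550 kN

Buckling occurs about the weak axis: I_min = h·b³/12 with b = 96.3 mm (the shorter side).
I_min = 212×96.3³/12 = 1.578×10^7 mm⁴
I = 1.578×10^7 mm⁴ = 1.578×10^-5 m⁴
Effective length L_e = K·L = 0.7 × 2.92 = 2.044 m
P_cr = π²EI / L_e² = π² × 149×10⁹ × 1.578×10^-5 / 2.044² = 5.553×10^6 N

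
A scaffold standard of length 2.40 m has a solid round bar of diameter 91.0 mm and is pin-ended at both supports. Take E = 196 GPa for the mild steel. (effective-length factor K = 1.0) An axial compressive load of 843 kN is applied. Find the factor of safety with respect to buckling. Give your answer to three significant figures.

n ≈ 1.34

I = πd⁴/64 = π×91.0⁴/64 = 3.366×10^6 mm⁴
I = 3.366×10^6 mm⁴ = 3.366×10^-6 m⁴
Effective length L_e = K·L = 1 × 2.40 = 2.400 m
P_cr = π²EI / L_e² = π² × 196×10⁹ × 3.366×10^-6 / 2.400² = 1.130×10^6 N
Factor of safety n = P_cr / P = 1130.5 / 843 = 1.34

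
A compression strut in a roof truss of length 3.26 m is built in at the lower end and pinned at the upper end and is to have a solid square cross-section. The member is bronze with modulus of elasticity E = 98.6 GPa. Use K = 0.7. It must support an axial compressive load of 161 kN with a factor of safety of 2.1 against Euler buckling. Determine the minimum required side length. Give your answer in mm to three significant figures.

a ≈ 68.3 mm

Required P_cr = n·P = 2.1 × 161 = 338.1 kN
L_e = K·L = 0.7 × 3.26 = 2.282 m
Required I = P_cr·L_e²/(π²E) = 3.381×10^5 × 2.282² / (π² × 9.86×10^10) = 1.809×10^-6 m⁴
I_req = 1.809×10^6 mm⁴
Solid square: I = a⁴/12  ⇒  a = (12I)^(1/4) = (12×1.809×10^6)^(1/4) = 68.3 mm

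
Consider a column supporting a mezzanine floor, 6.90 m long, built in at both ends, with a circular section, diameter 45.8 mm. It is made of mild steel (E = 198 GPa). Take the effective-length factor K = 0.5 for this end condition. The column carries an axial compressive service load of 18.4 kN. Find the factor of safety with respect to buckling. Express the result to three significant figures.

I = πd⁴/64 = π×45.8⁴/64 = 2.160×10^5 mm⁴
I = 2.160×10^5 mm⁴ = 2.160×10^-7 m⁴
Effective length L_e = K·L = 0.5 × 6.90 = 3.450 m
P_cr = π²EI / L_e² = π² × 198×10⁹ × 2.160×10^-7 / 3.450² = 3.546×10^4 N
Factor of safety n = P_cr / P = 35.462 / 18.4 = 1.93

n ≈ 1.93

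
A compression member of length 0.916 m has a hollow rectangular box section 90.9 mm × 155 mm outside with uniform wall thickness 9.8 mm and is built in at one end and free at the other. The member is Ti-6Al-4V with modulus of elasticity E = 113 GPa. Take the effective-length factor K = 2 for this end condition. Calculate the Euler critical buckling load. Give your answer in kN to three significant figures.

Inner dimensions: h_i = 155 − 2×9.8 = 135.4 mm, b_i = 90.9 − 2×9.8 = 71.30 mm
Weak-axis I_min = (h_o·b_o³ − h_i·b_i³)/12 with b_o = 90.9, b_i = 71.30 mm (shorter outer/inner sides).
I_min = (155×90.9³ − 135.4×71.30³)/12 = 5.612×10^6 mm⁴
I = 5.612×10^6 mm⁴ = 5.612×10^-6 m⁴
Effective length L_e = K·L = 2 × 0.916 = 1.832 m
P_cr = π²EI / L_e² = π² × 113×10⁹ × 5.612×10^-6 / 1.832² = 1.865×10^6 N

P_cr ≈ 1860 kN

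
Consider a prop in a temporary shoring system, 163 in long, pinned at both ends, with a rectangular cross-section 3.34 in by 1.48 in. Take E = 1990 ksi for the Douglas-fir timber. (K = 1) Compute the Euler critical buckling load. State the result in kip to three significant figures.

Buckling occurs about the weak axis: I_min = h·b³/12 with b = 1.48 in (the shorter side).
I_min = 3.34×1.48³/12 = 0.9023 in⁴
Effective length L_e = K·L = 1 × 163 = 163.0 in
P_cr = π²EI / L_e² = π² × 1990×10³ × 0.9023 / 163.0² = 667.0 lb

P_cr ≈ 0.667 kip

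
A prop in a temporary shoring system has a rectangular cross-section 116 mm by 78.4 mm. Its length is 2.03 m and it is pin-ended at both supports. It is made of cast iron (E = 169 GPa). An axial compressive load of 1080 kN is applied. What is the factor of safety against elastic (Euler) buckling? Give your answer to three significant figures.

n ≈ 1.75

Buckling occurs about the weak axis: I_min = h·b³/12 with b = 78.4 mm (the shorter side).
I_min = 116×78.4³/12 = 4.658×10^6 mm⁴
I = 4.658×10^6 mm⁴ = 4.658×10^-6 m⁴
Effective length L_e = K·L = 1 × 2.03 = 2.030 m
P_cr = π²EI / L_e² = π² × 169×10⁹ × 4.658×10^-6 / 2.030² = 1.885×10^6 N
Factor of safety n = P_cr / P = 1885.5 / 1080 = 1.75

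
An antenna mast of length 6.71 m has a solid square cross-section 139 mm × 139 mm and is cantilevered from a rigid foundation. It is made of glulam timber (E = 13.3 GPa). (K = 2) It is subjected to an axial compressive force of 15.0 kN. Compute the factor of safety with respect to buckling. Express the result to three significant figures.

n ≈ 1.51

I = a⁴/12 = 139⁴/12 = 3.111×10^7 mm⁴
I = 3.111×10^7 mm⁴ = 3.111×10^-5 m⁴
Effective length L_e = K·L = 2 × 6.71 = 13.42 m
P_cr = π²EI / L_e² = π² × 13.3×10⁹ × 3.111×10^-5 / 13.42² = 2.267×10^4 N
Factor of safety n = P_cr / P = 22.674 / 15.0 = 1.51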